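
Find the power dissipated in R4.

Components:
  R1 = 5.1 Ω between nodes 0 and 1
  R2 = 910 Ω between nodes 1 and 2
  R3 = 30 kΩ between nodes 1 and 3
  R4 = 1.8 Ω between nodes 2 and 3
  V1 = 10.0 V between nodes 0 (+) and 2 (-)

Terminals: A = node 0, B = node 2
Nodal analysis, taking node 2 as the 0 V reference.
Source V1 fixes V_0 = 10 V.
KCL at each unknown node (sum of currents leaving = 0; resistances in Ω):
  Node 1: (V_1 - 10)/5.1 + (V_1 - 0)/910 + (V_1 - V_3)/30000 = 0
  Node 3: (V_3 - V_1)/30000 + (V_3 - 0)/1.8 = 0
Collecting terms (coefficients in siemens):
  0.1972·V_1 - 0.00003333·V_3 = 1.961
  0.5556·V_3 - 0.00003333·V_1 = 0
Determinant D = (0.1972)(0.5556) - (-0.00003333)(-0.00003333) = 0.1096
V_1 = [(1.961)(0.5556) - (-0.00003333)(0)]/D = 9.943 V
V_3 = [(0.1972)(0) - (1.961)(-0.00003333)]/D = 0.0005965 V
I_R4 = (V_2 - V_3)/R4 = (0 - 0.0005965)/1.8 = -0.0003314 A
P_R4 = I_R4² × R4 = (-0.0003314)² × 1.8 = 0.0000001977 W

Final answer: 1.977e-07 W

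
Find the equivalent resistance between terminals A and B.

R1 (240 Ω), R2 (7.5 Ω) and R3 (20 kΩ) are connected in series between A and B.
Reduce the network between node 0 (A) and node 3 (B) by series/parallel combination:
  Rs1 = R1 + R2 (series, joined only at node 1) = 240 + 7.5 = 247.5 Ω
  Rs2 = R3 + Rs1 (series, joined only at node 2) = 20000 + 247.5 = 20250 Ω
R_eq = 20.25 kΩ

Final answer: 20.25 kΩ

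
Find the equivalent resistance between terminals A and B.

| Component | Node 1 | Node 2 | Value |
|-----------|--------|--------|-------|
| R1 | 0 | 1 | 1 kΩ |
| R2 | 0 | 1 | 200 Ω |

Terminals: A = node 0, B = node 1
Reduce the network between node 0 (A) and node 1 (B) by series/parallel combination:
  Rp1 = R1 ‖ R2 (parallel, both between nodes 0 and 1) = 1/(1/1000 + 1/200) = 166.7 Ω
R_eq = 166.7 Ω

Final answer: 166.7 Ω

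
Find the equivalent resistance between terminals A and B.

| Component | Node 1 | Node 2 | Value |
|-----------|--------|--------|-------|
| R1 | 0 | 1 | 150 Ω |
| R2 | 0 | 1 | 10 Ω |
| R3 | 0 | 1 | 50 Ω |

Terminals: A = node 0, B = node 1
Reduce the network between node 0 (A) and node 1 (B) by series/parallel combination:
  Rp1 = R1 ‖ R2 ‖ R3 (parallel, all between nodes 0 and 1) = 1/(1/150 + 1/10 + 1/50) = 7.895 Ω
R_eq = 7.895 Ω

Final answer: 7.895 Ω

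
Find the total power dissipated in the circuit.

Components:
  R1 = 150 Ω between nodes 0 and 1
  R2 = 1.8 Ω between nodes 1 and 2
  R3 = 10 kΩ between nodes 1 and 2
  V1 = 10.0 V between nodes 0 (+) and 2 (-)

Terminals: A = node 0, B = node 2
Nodal analysis, taking node 2 as the 0 V reference.
Source V1 fixes V_0 = 10 V.
KCL at each unknown node (sum of currents leaving = 0; resistances in Ω):
  Node 1: (V_1 - 10)/150 + (V_1 - 0)/1.8 + (V_1 - 0)/10000 = 0
Collecting terms: 0.5623 × V_1 = 0.06667  =>  V_1 = 0.1186 V
Power in each resistor, P = (ΔV)²/R:
  P_R1 = (10 - 0.1186)²/150 = 0.651 W
  P_R2 = (0.1186 - 0)²/1.8 = 0.007809 W
  P_R3 = (0.1186 - 0)²/10000 = 0.000001406 W
P_total = P_R1 + P_R2 + P_R3 = 0.6588 W

Final answer: 0.6588 W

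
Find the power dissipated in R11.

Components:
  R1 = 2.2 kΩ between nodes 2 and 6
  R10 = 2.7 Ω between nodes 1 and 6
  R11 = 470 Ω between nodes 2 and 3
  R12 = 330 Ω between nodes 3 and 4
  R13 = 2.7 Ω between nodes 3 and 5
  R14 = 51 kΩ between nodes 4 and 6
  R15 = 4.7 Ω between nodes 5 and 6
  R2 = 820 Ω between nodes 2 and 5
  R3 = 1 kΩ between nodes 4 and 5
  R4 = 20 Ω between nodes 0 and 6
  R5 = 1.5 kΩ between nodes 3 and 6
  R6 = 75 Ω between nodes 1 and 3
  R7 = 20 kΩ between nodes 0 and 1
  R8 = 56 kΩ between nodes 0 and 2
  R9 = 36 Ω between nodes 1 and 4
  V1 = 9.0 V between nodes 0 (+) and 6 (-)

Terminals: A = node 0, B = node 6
Nodal analysis, taking node 6 as the 0 V reference.
Source V1 fixes V_0 = 9 V.
KCL at each unknown node (sum of currents leaving = 0; resistances in Ω):
  Node 1: (V_1 - V_3)/75 + (V_1 - 9)/20000 + (V_1 - V_4)/36 + (V_1 - 0)/2.7 = 0
  Node 2: (V_2 - 0)/2200 + (V_2 - V_5)/820 + (V_2 - 9)/56000 + (V_2 - V_3)/470 = 0
  Node 3: (V_3 - 0)/1500 + (V_3 - V_1)/75 + (V_3 - V_2)/470 + (V_3 - V_4)/330 + (V_3 - V_5)/2.7 = 0
  Node 4: (V_4 - V_5)/1000 + (V_4 - V_1)/36 + (V_4 - V_3)/330 + (V_4 - 0)/51000 = 0
  Node 5: (V_5 - V_2)/820 + (V_5 - V_4)/1000 + (V_5 - V_3)/2.7 + (V_5 - 0)/4.7 = 0
Collecting terms (coefficients in siemens):
  0.4115·V_1 - 0.01333·V_3 - 0.02778·V_4 = 0.00045
  0.00382·V_2 - 0.002128·V_3 - 0.00122·V_5 = 0.0001607
  0.3895·V_3 - 0.01333·V_1 - 0.002128·V_2 - 0.00303·V_4 - 0.3704·V_5 = 0
  0.03183·V_4 - 0.02778·V_1 - 0.00303·V_3 - 0.001·V_5 = 0
  0.5854·V_5 - 0.00122·V_2 - 0.3704·V_3 - 0.001·V_4 = 0
Solving these 5 simultaneous equations (Gaussian elimination) gives:
  V_1 = 0.001202 V, V_2 = 0.04281 V, V_3 = 0.0009305 V, V_4 = 0.001159 V
  V_5 = 0.0006799 V
I_R11 = (V_2 - V_3)/R11 = (0.04281 - 0.0009305)/470 = 0.00008911 A
P_R11 = I_R11² × R11 = (0.00008911)² × 470 = 0.000003732 W

Final answer: 3.732e-06 W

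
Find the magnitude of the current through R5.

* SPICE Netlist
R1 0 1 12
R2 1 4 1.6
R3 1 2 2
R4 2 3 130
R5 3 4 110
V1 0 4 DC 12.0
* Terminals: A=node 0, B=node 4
Nodal analysis, taking node 4 as the 0 V reference.
Source V1 fixes V_0 = 12 V.
KCL at each unknown node (sum of currents leaving = 0; resistances in Ω):
  Node 1: (V_1 - 12)/12 + (V_1 - 0)/1.6 + (V_1 - V_2)/2 = 0
  Node 2: (V_2 - V_1)/2 + (V_2 - V_3)/130 = 0
  Node 3: (V_3 - V_2)/130 + (V_3 - 0)/110 = 0
Collecting terms (coefficients in siemens):
  1.208·V_1 - 0.5·V_2 = 1
  0.5077·V_2 - 0.5·V_1 - 0.007692·V_3 = 0
  0.01678·V_3 - 0.007692·V_2 = 0
Solving these 3 simultaneous equations (Gaussian elimination) gives:
  V_1 = 1.404 V, V_2 = 1.392 V, V_3 = 0.638 V
I_R5 = (V_3 - V_4)/R5 = (0.638 - 0)/110 = 0.0058 A
|I_R5| = 0.0058 A

Final answer: |I_R5| = 0.0058 A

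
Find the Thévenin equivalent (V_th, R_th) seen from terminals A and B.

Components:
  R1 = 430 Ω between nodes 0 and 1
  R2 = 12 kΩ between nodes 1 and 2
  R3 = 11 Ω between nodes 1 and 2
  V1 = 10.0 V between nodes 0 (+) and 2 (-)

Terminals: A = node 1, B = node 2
Step 1 — V_th is the open-circuit voltage V_A - V_B (nothing connected across the terminals).
Nodal analysis, taking node 2 as the 0 V reference.
Source V1 fixes V_0 = 10 V.
KCL at each unknown node (sum of currents leaving = 0; resistances in Ω):
  Node 1: (V_1 - 10)/430 + (V_1 - 0)/12000 + (V_1 - 0)/11 = 0
Collecting terms: 0.09332 × V_1 = 0.02326  =>  V_1 = 0.2492 V
V_th = V_1 - V_2 = 0.2492 - 0 = 0.2492 V
Step 2 — R_th: zero the source — replace V1 by a short circuit (node 2 merges into node 0) — and find the resistance seen between A (node 1) and B (node 0).
Reduce the network between node 1 (A) and node 0 (B) by series/parallel combination:
  Rp1 = R1 ‖ R2 ‖ R3 (parallel, all between nodes 0 and 1) = 1/(1/430 + 1/12000 + 1/11) = 10.72 Ω
R_th = 10.72 Ω

Final answer: V_th = 0.2492 V, R_th = 10.72 Ω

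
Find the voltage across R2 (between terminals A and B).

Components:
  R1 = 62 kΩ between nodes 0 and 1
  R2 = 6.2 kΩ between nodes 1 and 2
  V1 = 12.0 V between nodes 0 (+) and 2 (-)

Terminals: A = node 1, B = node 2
R1 and R2 are in series across V1 (node 0 → node 1 → node 2), and the output A–B is taken across R2, so this is a voltage divider.
Series current: I = V1/(R1 + R2) = 12/(62000 + 6200) = 12/68200 = 0.000176 A
V_R2 = I × R2 = V1 × R2/(R1 + R2) = 12 × 6200/68200 = 1.091 V

Final answer: 1.091 V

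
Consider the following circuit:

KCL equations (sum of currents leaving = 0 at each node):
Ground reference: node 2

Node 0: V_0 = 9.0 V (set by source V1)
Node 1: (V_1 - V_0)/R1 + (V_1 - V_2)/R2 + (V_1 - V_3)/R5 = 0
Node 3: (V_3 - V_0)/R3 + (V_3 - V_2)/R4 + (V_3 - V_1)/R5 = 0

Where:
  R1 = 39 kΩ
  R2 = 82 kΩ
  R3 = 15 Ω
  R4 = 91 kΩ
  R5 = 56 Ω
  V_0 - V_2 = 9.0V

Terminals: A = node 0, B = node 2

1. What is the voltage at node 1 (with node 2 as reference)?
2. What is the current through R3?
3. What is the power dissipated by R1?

Nodal analysis, taking node 2 as the 0 V reference.
Source V1 fixes V_0 = 9 V.
KCL at each unknown node (sum of currents leaving = 0; resistances in Ω):
  Node 1: (V_1 - 9)/39000 + (V_1 - 0)/82000 + (V_1 - V_3)/56 = 0
  Node 3: (V_3 - 9)/15 + (V_3 - 0)/91000 + (V_3 - V_1)/56 = 0
Collecting terms (coefficients in siemens):
  0.01789·V_1 - 0.01786·V_3 = 0.0002308
  0.08453·V_3 - 0.01786·V_1 = 0.6
Determinant D = (0.01789)(0.08453) - (-0.01786)(-0.01786) = 0.001194
V_1 = [(0.0002308)(0.08453) - (-0.01786)(0.6)]/D = 8.991 V
V_3 = [(0.01789)(0.6) - (0.0002308)(-0.01786)]/D = 8.997 V
Part 1:
  Read off the nodal solution: V_1 = 8.991 V
Part 2:
  I_R3 = (V_0 - V_3)/R3 = (9 - 8.997)/15 = 0.0002083 A
  Magnitude: I_R3 = 0.0002083 A
Part 3:
  I_R1 = (V_0 - V_1)/R1 = (9 - 8.991)/39000 = 0.0000002372 A
  P_R1 = I_R1² × R1 = (0.0000002372)² × 39000 = 0.000000002194 W

Final answers:
1. V_1 = 8.991 V
2. I_R3 = 0.0002083 A
3. P_R1 = 2.194e-09 W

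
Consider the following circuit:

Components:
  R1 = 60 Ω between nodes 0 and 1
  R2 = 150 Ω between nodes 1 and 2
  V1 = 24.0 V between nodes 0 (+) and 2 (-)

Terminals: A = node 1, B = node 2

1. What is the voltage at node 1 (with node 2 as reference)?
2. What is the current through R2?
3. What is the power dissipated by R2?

Nodal analysis, taking node 2 as the 0 V reference.
Source V1 fixes V_0 = 24 V.
KCL at each unknown node (sum of currents leaving = 0; resistances in Ω):
  Node 1: (V_1 - 24)/60 + (V_1 - 0)/150 = 0
Collecting terms: 0.02333 × V_1 = 0.4  =>  V_1 = 17.14 V
Part 1:
  Read off the nodal solution: V_1 = 17.14 V
Part 2:
  I_R2 = (V_1 - V_2)/R2 = (17.14 - 0)/150 = 0.1143 A
  Magnitude: I_R2 = 0.1143 A
Part 3:
  I_R2 = (V_1 - V_2)/R2 = (17.14 - 0)/150 = 0.1143 A
  P_R2 = I_R2² × R2 = (0.1143)² × 150 = 1.959 W

Final answers:
1. V_1 = 17.14 V
2. I_R2 = 0.1143 A
3. P_R2 = 1.959 W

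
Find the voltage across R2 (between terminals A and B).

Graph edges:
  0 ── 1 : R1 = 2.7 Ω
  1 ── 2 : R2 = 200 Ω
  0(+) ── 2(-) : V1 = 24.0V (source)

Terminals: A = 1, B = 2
R1 and R2 are in series across V1 (node 0 → node 1 → node 2), and the output A–B is taken across R2, so this is a voltage divider.
Series current: I = V1/(R1 + R2) = 24/(2.7 + 200) = 24/202.7 = 0.1184 A
V_R2 = I × R2 = V1 × R2/(R1 + R2) = 24 × 200/202.7 = 23.68 V

Final answer: 23.68 V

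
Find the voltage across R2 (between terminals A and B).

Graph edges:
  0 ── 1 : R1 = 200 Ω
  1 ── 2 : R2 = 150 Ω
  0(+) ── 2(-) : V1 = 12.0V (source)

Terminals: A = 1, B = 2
R1 and R2 are in series across V1 (node 0 → node 1 → node 2), and the output A–B is taken across R2, so this is a voltage divider.
Series current: I = V1/(R1 + R2) = 12/(200 + 150) = 12/350 = 0.03429 A
V_R2 = I × R2 = V1 × R2/(R1 + R2) = 12 × 150/350 = 5.143 V

Final answer: 5.143 V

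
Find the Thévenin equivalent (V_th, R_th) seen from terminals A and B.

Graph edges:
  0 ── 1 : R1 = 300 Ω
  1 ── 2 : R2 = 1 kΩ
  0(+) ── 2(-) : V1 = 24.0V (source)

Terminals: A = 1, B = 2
Step 1 — V_th is the open-circuit voltage V_A - V_B (nothing connected across the terminals).
Nodal analysis, taking node 2 as the 0 V reference.
Source V1 fixes V_0 = 24 V.
KCL at each unknown node (sum of currents leaving = 0; resistances in Ω):
  Node 1: (V_1 - 24)/300 + (V_1 - 0)/1000 = 0
Collecting terms: 0.004333 × V_1 = 0.08  =>  V_1 = 18.46 V
V_th = V_1 - V_2 = 18.46 - 0 = 18.46 V
Step 2 — R_th: zero the source — replace V1 by a short circuit (node 2 merges into node 0) — and find the resistance seen between A (node 1) and B (node 0).
Reduce the network between node 1 (A) and node 0 (B) by series/parallel combination:
  Rp1 = R1 ‖ R2 (parallel, both between nodes 0 and 1) = 1/(1/300 + 1/1000) = 230.8 Ω
R_th = 230.8 Ω

Final answer: V_th = 18.46 V, R_th = 230.8 Ω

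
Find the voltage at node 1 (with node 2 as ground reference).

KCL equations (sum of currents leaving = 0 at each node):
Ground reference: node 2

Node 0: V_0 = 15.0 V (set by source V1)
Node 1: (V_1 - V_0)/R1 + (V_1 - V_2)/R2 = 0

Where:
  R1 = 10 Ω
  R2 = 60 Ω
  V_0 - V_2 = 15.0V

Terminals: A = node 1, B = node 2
Nodal analysis, taking node 2 as the 0 V reference.
Source V1 fixes V_0 = 15 V.
KCL at each unknown node (sum of currents leaving = 0; resistances in Ω):
  Node 1: (V_1 - 15)/10 + (V_1 - 0)/60 = 0
Collecting terms: 0.1167 × V_1 = 1.5  =>  V_1 = 12.86 V
The requested potential is V_1 = 12.86 V.

Final answer: V_1 = 12.86 V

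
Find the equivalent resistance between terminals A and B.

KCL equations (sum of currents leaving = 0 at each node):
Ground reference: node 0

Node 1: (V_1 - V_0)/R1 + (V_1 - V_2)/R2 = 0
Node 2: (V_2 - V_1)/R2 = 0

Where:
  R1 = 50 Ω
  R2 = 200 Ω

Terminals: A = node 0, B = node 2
Reduce the network between node 0 (A) and node 2 (B) by series/parallel combination:
  Rs1 = R1 + R2 (series, joined only at node 1) = 50 + 200 = 250 Ω
R_eq = 250 Ω

Final answer: 250 Ω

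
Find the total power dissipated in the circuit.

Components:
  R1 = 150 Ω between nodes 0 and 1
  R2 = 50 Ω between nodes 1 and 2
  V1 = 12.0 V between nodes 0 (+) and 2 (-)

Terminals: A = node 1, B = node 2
Nodal analysis, taking node 2 as the 0 V reference.
Source V1 fixes V_0 = 12 V.
KCL at each unknown node (sum of currents leaving = 0; resistances in Ω):
  Node 1: (V_1 - 12)/150 + (V_1 - 0)/50 = 0
Collecting terms: 0.02667 × V_1 = 0.08  =>  V_1 = 3 V
Power in each resistor, P = (ΔV)²/R:
  P_R1 = (12 - 3)²/150 = 0.54 W
  P_R2 = (3 - 0)²/50 = 0.18 W
P_total = P_R1 + P_R2 = 0.72 W

Final answer: 0.72 W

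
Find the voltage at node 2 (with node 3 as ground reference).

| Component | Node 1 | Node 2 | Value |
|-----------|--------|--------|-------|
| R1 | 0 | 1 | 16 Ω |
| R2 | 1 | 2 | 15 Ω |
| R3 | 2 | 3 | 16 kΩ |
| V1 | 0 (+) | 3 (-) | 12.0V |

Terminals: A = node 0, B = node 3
Nodal analysis, taking node 3 as the 0 V reference.
Source V1 fixes V_0 = 12 V.
KCL at each unknown node (sum of currents leaving = 0; resistances in Ω):
  Node 1: (V_1 - 12)/16 + (V_1 - V_2)/15 = 0
  Node 2: (V_2 - V_1)/15 + (V_2 - 0)/16000 = 0
Collecting terms (coefficients in siemens):
  0.1292·V_1 - 0.06667·V_2 = 0.75
  0.06673·V_2 - 0.06667·V_1 = 0
Determinant D = (0.1292)(0.06673) - (-0.06667)(-0.06667) = 0.004175
V_1 = [(0.75)(0.06673) - (-0.06667)(0)]/D = 11.99 V
V_2 = [(0.1292)(0) - (0.75)(-0.06667)]/D = 11.98 V
The requested potential is V_2 = 11.98 V.

Final answer: V_2 = 11.98 V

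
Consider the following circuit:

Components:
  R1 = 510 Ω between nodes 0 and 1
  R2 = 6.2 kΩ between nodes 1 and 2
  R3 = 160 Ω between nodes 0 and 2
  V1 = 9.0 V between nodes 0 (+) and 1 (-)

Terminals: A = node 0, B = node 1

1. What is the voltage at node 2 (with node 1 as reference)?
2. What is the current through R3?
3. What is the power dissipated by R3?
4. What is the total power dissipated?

Nodal analysis, taking node 1 as the 0 V reference.
Source V1 fixes V_0 = 9 V.
KCL at each unknown node (sum of currents leaving = 0; resistances in Ω):
  Node 2: (V_2 - 0)/6200 + (V_2 - 9)/160 = 0
Collecting terms: 0.006411 × V_2 = 0.05625  =>  V_2 = 8.774 V
Part 1:
  Read off the nodal solution: V_2 = 8.774 V
Part 2:
  I_R3 = (V_0 - V_2)/R3 = (9 - 8.774)/160 = 0.001415 A
  Magnitude: I_R3 = 0.001415 A
Part 3:
  I_R3 = (V_0 - V_2)/R3 = (9 - 8.774)/160 = 0.001415 A
  P_R3 = I_R3² × R3 = (0.001415)² × 160 = 0.0003204 W
Part 4:
  Power in each resistor, P = (ΔV)²/R:
    P_R1 = (9 - 0)²/510 = 0.1588 W
    P_R2 = (0 - 8.774)²/6200 = 0.01242 W
    P_R3 = (9 - 8.774)²/160 = 0.0003204 W
  P_total = P_R1 + P_R2 + P_R3 = 0.1716 W

Final answers:
1. V_2 = 8.774 V
2. I_R3 = 0.001415 A
3. P_R3 = 0.0003204 W
4. P_total = 0.1716 W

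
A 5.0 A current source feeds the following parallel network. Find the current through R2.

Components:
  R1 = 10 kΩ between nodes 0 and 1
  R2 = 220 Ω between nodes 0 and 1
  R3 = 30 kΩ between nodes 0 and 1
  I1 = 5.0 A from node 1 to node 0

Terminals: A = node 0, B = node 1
All resistors sit directly between nodes 0 and 1, so they are in parallel and share one voltage V; the full source current 5 A splits among them.
1/R_par = 1/10000 + 1/220 + 1/30000 = 0.004679 S  =>  R_par = 213.7 Ω
V = I × R_par = 5 × 213.7 = 1069 V
I_R2 = V/R2 = 1069/220 = 4.858 A

Final answer: 4.858 A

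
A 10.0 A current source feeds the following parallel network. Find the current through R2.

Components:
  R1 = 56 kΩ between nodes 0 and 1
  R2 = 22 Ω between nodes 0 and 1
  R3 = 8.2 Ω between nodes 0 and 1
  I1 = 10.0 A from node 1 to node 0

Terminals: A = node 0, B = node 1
All resistors sit directly between nodes 0 and 1, so they are in parallel and share one voltage V; the full source current 10 A splits among them.
1/R_par = 1/56000 + 1/22 + 1/8.2 = 0.1674 S  =>  R_par = 5.973 Ω
V = I × R_par = 10 × 5.973 = 59.73 V
I_R2 = V/R2 = 59.73/22 = 2.715 A

Final answer: 2.715 A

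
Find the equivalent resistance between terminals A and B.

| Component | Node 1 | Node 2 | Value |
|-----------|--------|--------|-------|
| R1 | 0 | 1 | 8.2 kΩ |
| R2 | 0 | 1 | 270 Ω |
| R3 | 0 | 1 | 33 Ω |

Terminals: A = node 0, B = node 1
Reduce the network between node 0 (A) and node 1 (B) by series/parallel combination:
  Rp1 = R1 ‖ R2 ‖ R3 (parallel, all between nodes 0 and 1) = 1/(1/8200 + 1/270 + 1/33) = 29.3 Ω
R_eq = 29.3 Ω

Final answer: 29.3 Ω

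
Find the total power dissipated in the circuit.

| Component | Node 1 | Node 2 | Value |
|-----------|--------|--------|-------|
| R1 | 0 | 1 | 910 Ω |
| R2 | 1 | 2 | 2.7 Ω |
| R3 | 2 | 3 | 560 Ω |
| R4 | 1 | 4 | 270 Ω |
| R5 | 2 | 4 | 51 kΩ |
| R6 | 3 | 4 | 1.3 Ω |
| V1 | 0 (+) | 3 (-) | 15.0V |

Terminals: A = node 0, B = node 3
Nodal analysis, taking node 3 as the 0 V reference.
Source V1 fixes V_0 = 15 V.
KCL at each unknown node (sum of currents leaving = 0; resistances in Ω):
  Node 1: (V_1 - 15)/910 + (V_1 - V_2)/2.7 + (V_1 - V_4)/270 = 0
  Node 2: (V_2 - V_1)/2.7 + (V_2 - 0)/560 + (V_2 - V_4)/51000 = 0
  Node 4: (V_4 - V_1)/270 + (V_4 - V_2)/51000 + (V_4 - 0)/1.3 = 0
Collecting terms (coefficients in siemens):
  0.3752·V_1 - 0.3704·V_2 - 0.003704·V_4 = 0.01648
  0.3722·V_2 - 0.3704·V_1 - 0.00001961·V_4 = 0
  0.773·V_4 - 0.003704·V_1 - 0.00001961·V_2 = 0
Solving these 3 simultaneous equations (Gaussian elimination) gives:
  V_1 = 2.505 V, V_2 = 2.492 V, V_4 = 0.01206 V
Power in each resistor, P = (ΔV)²/R:
  P_R1 = (15 - 2.505)²/910 = 0.1716 W
  P_R2 = (2.505 - 2.492)²/2.7 = 0.00005466 W
  P_R3 = (2.492 - 0)²/560 = 0.01109 W
  P_R4 = (2.505 - 0.01206)²/270 = 0.02301 W
  P_R5 = (2.492 - 0.01206)²/51000 = 0.0001206 W
  P_R6 = (0 - 0.01206)²/1.3 = 0.000112 W
P_total = P_R1 + P_R2 + P_R3 + P_R4 + P_R5 + P_R6 = 0.206 W

Final answer: 0.206 W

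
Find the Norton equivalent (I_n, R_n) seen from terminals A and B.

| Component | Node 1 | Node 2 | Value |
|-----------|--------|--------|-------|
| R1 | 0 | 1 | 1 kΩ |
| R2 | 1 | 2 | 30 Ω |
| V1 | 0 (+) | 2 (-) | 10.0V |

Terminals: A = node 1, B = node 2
Find the Thévenin equivalent first; then I_n = V_th/R_th and R_n = R_th.
Step 1 — V_th is the open-circuit voltage V_A - V_B (nothing connected across the terminals).
Nodal analysis, taking node 2 as the 0 V reference.
Source V1 fixes V_0 = 10 V.
KCL at each unknown node (sum of currents leaving = 0; resistances in Ω):
  Node 1: (V_1 - 10)/1000 + (V_1 - 0)/30 = 0
Collecting terms: 0.03433 × V_1 = 0.01  =>  V_1 = 0.2913 V
V_th = V_1 - V_2 = 0.2913 - 0 = 0.2913 V
Step 2 — R_th: zero the source — replace V1 by a short circuit (node 2 merges into node 0) — and find the resistance seen between A (node 1) and B (node 0).
Reduce the network between node 1 (A) and node 0 (B) by series/parallel combination:
  Rp1 = R1 ‖ R2 (parallel, both between nodes 0 and 1) = 1/(1/1000 + 1/30) = 29.13 Ω
R_th = 29.13 Ω
I_n = V_th/R_th = 0.2913/29.13 = 0.01 A, and R_n = R_th = 29.13 Ω

Final answer: I_n = 0.01 A, R_n = 29.13 Ω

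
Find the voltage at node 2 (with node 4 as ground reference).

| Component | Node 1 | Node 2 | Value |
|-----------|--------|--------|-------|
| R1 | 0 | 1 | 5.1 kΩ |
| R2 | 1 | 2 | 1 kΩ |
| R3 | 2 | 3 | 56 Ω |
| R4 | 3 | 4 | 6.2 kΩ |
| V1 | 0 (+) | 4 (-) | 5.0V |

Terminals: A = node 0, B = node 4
Nodal analysis, taking node 4 as the 0 V reference.
Source V1 fixes V_0 = 5 V.
KCL at each unknown node (sum of currents leaving = 0; resistances in Ω):
  Node 1: (V_1 - 5)/5100 + (V_1 - V_2)/1000 = 0
  Node 2: (V_2 - V_1)/1000 + (V_2 - V_3)/56 = 0
  Node 3: (V_3 - V_2)/56 + (V_3 - 0)/6200 = 0
Collecting terms (coefficients in siemens):
  0.001196·V_1 - 0.001·V_2 = 0.0009804
  0.01886·V_2 - 0.001·V_1 - 0.01786·V_3 = 0
  0.01802·V_3 - 0.01786·V_2 = 0
Solving these 3 simultaneous equations (Gaussian elimination) gives:
  V_1 = 2.936 V, V_2 = 2.532 V, V_3 = 2.509 V
The requested potential is V_2 = 2.532 V.

Final answer: V_2 = 2.532 V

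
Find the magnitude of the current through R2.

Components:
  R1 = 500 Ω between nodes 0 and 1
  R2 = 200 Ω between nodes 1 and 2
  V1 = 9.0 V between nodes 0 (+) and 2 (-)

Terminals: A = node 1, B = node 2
Nodal analysis, taking node 2 as the 0 V reference.
Source V1 fixes V_0 = 9 V.
KCL at each unknown node (sum of currents leaving = 0; resistances in Ω):
  Node 1: (V_1 - 9)/500 + (V_1 - 0)/200 = 0
Collecting terms: 0.007 × V_1 = 0.018  =>  V_1 = 2.571 V
I_R2 = (V_1 - V_2)/R2 = (2.571 - 0)/200 = 0.01286 A
|I_R2| = 0.01286 A

Final answer: |I_R2| = 0.01286 A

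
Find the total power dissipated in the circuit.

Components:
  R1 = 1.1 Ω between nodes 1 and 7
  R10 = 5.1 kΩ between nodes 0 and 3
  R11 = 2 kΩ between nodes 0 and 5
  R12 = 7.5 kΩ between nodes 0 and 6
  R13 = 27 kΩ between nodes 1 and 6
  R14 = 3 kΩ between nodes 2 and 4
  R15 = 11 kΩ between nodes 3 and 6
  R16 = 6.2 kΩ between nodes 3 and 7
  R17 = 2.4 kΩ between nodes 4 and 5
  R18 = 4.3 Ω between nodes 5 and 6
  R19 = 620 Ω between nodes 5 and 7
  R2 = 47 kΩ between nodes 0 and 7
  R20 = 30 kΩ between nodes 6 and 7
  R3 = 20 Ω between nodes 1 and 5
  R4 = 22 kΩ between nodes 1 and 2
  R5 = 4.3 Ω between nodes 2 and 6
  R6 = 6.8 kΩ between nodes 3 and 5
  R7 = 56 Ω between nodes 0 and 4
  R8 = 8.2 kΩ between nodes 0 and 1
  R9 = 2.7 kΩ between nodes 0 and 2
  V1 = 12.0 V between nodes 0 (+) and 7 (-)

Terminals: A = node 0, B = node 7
Nodal analysis, taking node 7 as the 0 V reference.
Source V1 fixes V_0 = 12 V.
KCL at each unknown node (sum of currents leaving = 0; resistances in Ω):
  Node 1: (V_1 - 0)/1.1 + (V_1 - V_5)/20 + (V_1 - V_2)/22000 + (V_1 - 12)/8200 + (V_1 - V_6)/27000 = 0
  Node 2: (V_2 - V_1)/22000 + (V_2 - V_6)/4.3 + (V_2 - 12)/2700 + (V_2 - V_4)/3000 = 0
  Node 3: (V_3 - V_5)/6800 + (V_3 - 12)/5100 + (V_3 - V_6)/11000 + (V_3 - 0)/6200 = 0
  Node 4: (V_4 - 12)/56 + (V_4 - V_2)/3000 + (V_4 - V_5)/2400 = 0
  Node 5: (V_5 - V_1)/20 + (V_5 - V_3)/6800 + (V_5 - 12)/2000 + (V_5 - V_4)/2400 + (V_5 - V_6)/4.3 + (V_5 - 0)/620 = 0
  Node 6: (V_6 - V_2)/4.3 + (V_6 - 12)/7500 + (V_6 - V_1)/27000 + (V_6 - V_3)/11000 + (V_6 - V_5)/4.3 + (V_6 - 0)/30000 = 0
Collecting terms (coefficients in siemens):
  0.9593·V_1 - 0.00004545·V_2 - 0.05·V_5 - 0.00003704·V_6 = 0.001463
  0.2333·V_2 - 0.00004545·V_1 - 0.0003333·V_4 - 0.2326·V_6 = 0.004444
  0.0005953·V_3 - 0.0001471·V_5 - 0.00009091·V_6 = 0.002353
  0.01861·V_4 - 0.0003333·V_2 - 0.0004167·V_5 = 0.2143
  0.2852·V_5 - 0.05·V_1 - 0.0001471·V_3 - 0.0004167·V_4 - 0.2326·V_6 = 0.006
  0.4654·V_6 - 0.00003704·V_1 - 0.2326·V_2 - 0.00009091·V_3 - 0.2326·V_5 = 0.0016
Solving these 6 simultaneous equations (Gaussian elimination) gives:
  V_1 = 0.02368 V, V_2 = 0.5003 V, V_3 = 4.128 V, V_4 = 11.53 V
  V_5 = 0.4243 V, V_6 = 0.4663 V
Power in each resistor, P = (ΔV)²/R:
  P_R1 = (0.02368 - 0)²/1.1 = 0.0005099 W
  P_R2 = (12 - 0)²/47000 = 0.003064 W
  P_R3 = (0.02368 - 0.4243)²/20 = 0.008026 W
  P_R4 = (0.02368 - 0.5003)²/22000 = 0.00001033 W
  P_R5 = (0.5003 - 0.4663)²/4.3 = 0.0002694 W
  P_R6 = (4.128 - 0.4243)²/6800 = 0.002018 W
  P_R7 = (12 - 11.53)²/56 = 0.003865 W
  P_R8 = (12 - 0.02368)²/8200 = 0.01749 W
  P_R9 = (12 - 0.5003)²/2700 = 0.04898 W
  P_R10 = (12 - 4.128)²/5100 = 0.01215 W
  P_R11 = (12 - 0.4243)²/2000 = 0.067 W
  P_R12 = (12 - 0.4663)²/7500 = 0.01774 W
  P_R13 = (0.02368 - 0.4663)²/27000 = 0.000007255 W
  P_R14 = (0.5003 - 11.53)²/3000 = 0.04059 W
  P_R15 = (4.128 - 0.4663)²/11000 = 0.001219 W
  P_R16 = (4.128 - 0)²/6200 = 0.002749 W
  P_R17 = (11.53 - 0.4243)²/2400 = 0.05143 W
  P_R18 = (0.4243 - 0.4663)²/4.3 = 0.0004091 W
  P_R19 = (0.4243 - 0)²/620 = 0.0002904 W
  P_R20 = (0.4663 - 0)²/30000 = 0.000007247 W
P_total = P_R1 + P_R2 + P_R3 + P_R4 + P_R5 + P_R6 + P_R7 + P_R8 + P_R9 + P_R10 + P_R11 + P_R12 + P_R13 + P_R14 + P_R15 + P_R16 + P_R17 + P_R18 + P_R19 + P_R20 = 0.2778 W

Final answer: 0.2778 W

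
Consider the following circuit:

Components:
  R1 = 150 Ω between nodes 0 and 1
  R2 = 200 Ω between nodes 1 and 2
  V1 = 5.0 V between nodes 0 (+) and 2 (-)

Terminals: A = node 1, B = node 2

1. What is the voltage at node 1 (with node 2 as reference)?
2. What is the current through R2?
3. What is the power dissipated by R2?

Nodal analysis, taking node 2 as the 0 V reference.
Source V1 fixes V_0 = 5 V.
KCL at each unknown node (sum of currents leaving = 0; resistances in Ω):
  Node 1: (V_1 - 5)/150 + (V_1 - 0)/200 = 0
Collecting terms: 0.01167 × V_1 = 0.03333  =>  V_1 = 2.857 V
Part 1:
  Read off the nodal solution: V_1 = 2.857 V
Part 2:
  I_R2 = (V_1 - V_2)/R2 = (2.857 - 0)/200 = 0.01429 A
  Magnitude: I_R2 = 0.01429 A
Part 3:
  I_R2 = (V_1 - V_2)/R2 = (2.857 - 0)/200 = 0.01429 A
  P_R2 = I_R2² × R2 = (0.01429)² × 200 = 0.04082 W

Final answers:
1. V_1 = 2.857 V
2. I_R2 = 0.01429 A
3. P_R2 = 0.04082 W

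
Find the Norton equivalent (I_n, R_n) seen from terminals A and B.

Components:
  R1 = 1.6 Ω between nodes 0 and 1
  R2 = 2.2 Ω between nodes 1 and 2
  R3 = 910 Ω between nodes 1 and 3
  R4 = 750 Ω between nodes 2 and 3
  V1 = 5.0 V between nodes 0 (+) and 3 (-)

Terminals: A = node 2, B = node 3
Find the Thévenin equivalent first; then I_n = V_th/R_th and R_n = R_th.
Step 1 — V_th is the open-circuit voltage V_A - V_B (nothing connected across the terminals).
Nodal analysis, taking node 3 as the 0 V reference.
Source V1 fixes V_0 = 5 V.
KCL at each unknown node (sum of currents leaving = 0; resistances in Ω):
  Node 1: (V_1 - 5)/1.6 + (V_1 - V_2)/2.2 + (V_1 - 0)/910 = 0
  Node 2: (V_2 - V_1)/2.2 + (V_2 - 0)/750 = 0
Collecting terms (coefficients in siemens):
  1.081·V_1 - 0.4545·V_2 = 3.125
  0.4559·V_2 - 0.4545·V_1 = 0
Determinant D = (1.081)(0.4559) - (-0.4545)(-0.4545) = 0.286
V_1 = [(3.125)(0.4559) - (-0.4545)(0)]/D = 4.981 V
V_2 = [(1.081)(0) - (3.125)(-0.4545)]/D = 4.966 V
V_th = V_2 - V_3 = 4.966 - 0 = 4.966 V
Step 2 — R_th: zero the source — replace V1 by a short circuit (node 3 merges into node 0) — and find the resistance seen between A (node 2) and B (node 0).
Reduce the network between node 2 (A) and node 0 (B) by series/parallel combination:
  Rp1 = R1 ‖ R3 (parallel, both between nodes 0 and 1) = 1/(1/1.6 + 1/910) = 1.597 Ω
  Rs1 = R2 + Rp1 (series, joined only at node 1) = 2.2 + 1.597 = 3.797 Ω
  Rp2 = R4 ‖ Rs1 (parallel, both between nodes 0 and 2) = 1/(1/750 + 1/3.797) = 3.778 Ω
R_th = 3.778 Ω
I_n = V_th/R_th = 4.966/3.778 = 1.314 A, and R_n = R_th = 3.778 Ω

Final answer: I_n = 1.314 A, R_n = 3.778 Ω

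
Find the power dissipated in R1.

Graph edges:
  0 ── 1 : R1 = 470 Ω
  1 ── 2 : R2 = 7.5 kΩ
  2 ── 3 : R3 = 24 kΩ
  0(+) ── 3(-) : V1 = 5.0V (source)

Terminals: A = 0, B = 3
Nodal analysis, taking node 3 as the 0 V reference.
Source V1 fixes V_0 = 5 V.
KCL at each unknown node (sum of currents leaving = 0; resistances in Ω):
  Node 1: (V_1 - 5)/470 + (V_1 - V_2)/7500 = 0
  Node 2: (V_2 - V_1)/7500 + (V_2 - 0)/24000 = 0
Collecting terms (coefficients in siemens):
  0.002261·V_1 - 0.0001333·V_2 = 0.01064
  0.000175·V_2 - 0.0001333·V_1 = 0
Determinant D = (0.002261)(0.000175) - (-0.0001333)(-0.0001333) = 0.0000003779
V_1 = [(0.01064)(0.000175) - (-0.0001333)(0)]/D = 4.926 V
V_2 = [(0.002261)(0) - (0.01064)(-0.0001333)]/D = 3.754 V
I_R1 = (V_0 - V_1)/R1 = (5 - 4.926)/470 = 0.0001564 A
P_R1 = I_R1² × R1 = (0.0001564)² × 470 = 0.0000115 W

Final answer: 1.15e-05 W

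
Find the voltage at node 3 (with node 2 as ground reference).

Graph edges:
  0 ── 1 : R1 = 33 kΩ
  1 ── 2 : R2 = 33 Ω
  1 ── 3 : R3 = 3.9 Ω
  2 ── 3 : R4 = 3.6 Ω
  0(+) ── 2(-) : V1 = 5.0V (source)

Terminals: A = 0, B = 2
Nodal analysis, taking node 2 as the 0 V reference.
Source V1 fixes V_0 = 5 V.
KCL at each unknown node (sum of currents leaving = 0; resistances in Ω):
  Node 1: (V_1 - 5)/33000 + (V_1 - 0)/33 + (V_1 - V_3)/3.9 = 0
  Node 3: (V_3 - V_1)/3.9 + (V_3 - 0)/3.6 = 0
Collecting terms (coefficients in siemens):
  0.2867·V_1 - 0.2564·V_3 = 0.0001515
  0.5342·V_3 - 0.2564·V_1 = 0
Determinant D = (0.2867)(0.5342) - (-0.2564)(-0.2564) = 0.08743
V_1 = [(0.0001515)(0.5342) - (-0.2564)(0)]/D = 0.0009258 V
V_3 = [(0.2867)(0) - (0.0001515)(-0.2564)]/D = 0.0004444 V
The requested potential is V_3 = 0.0004444 V.

Final answer: V_3 = 0.0004444 V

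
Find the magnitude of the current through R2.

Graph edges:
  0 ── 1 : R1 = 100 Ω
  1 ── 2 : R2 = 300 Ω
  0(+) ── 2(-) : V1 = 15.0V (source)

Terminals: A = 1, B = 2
Nodal analysis, taking node 2 as the 0 V reference.
Source V1 fixes V_0 = 15 V.
KCL at each unknown node (sum of currents leaving = 0; resistances in Ω):
  Node 1: (V_1 - 15)/100 + (V_1 - 0)/300 = 0
Collecting terms: 0.01333 × V_1 = 0.15  =>  V_1 = 11.25 V
I_R2 = (V_1 - V_2)/R2 = (11.25 - 0)/300 = 0.0375 A
|I_R2| = 0.0375 A

Final answer: |I_R2| = 0.0375 A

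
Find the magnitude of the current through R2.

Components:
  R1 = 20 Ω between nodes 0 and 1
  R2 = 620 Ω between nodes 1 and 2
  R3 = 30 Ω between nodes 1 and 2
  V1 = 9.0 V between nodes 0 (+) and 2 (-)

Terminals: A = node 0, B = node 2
Nodal analysis, taking node 2 as the 0 V reference.
Source V1 fixes V_0 = 9 V.
KCL at each unknown node (sum of currents leaving = 0; resistances in Ω):
  Node 1: (V_1 - 9)/20 + (V_1 - 0)/620 + (V_1 - 0)/30 = 0
Collecting terms: 0.08495 × V_1 = 0.45  =>  V_1 = 5.297 V
I_R2 = (V_1 - V_2)/R2 = (5.297 - 0)/620 = 0.008544 A
|I_R2| = 0.008544 A

Final answer: |I_R2| = 0.008544 A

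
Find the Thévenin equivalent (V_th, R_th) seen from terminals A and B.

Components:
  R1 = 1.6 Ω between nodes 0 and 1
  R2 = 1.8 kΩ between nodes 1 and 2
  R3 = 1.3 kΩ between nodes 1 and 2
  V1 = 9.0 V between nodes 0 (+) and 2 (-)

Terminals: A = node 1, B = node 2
Step 1 — V_th is the open-circuit voltage V_A - V_B (nothing connected across the terminals).
Nodal analysis, taking node 2 as the 0 V reference.
Source V1 fixes V_0 = 9 V.
KCL at each unknown node (sum of currents leaving = 0; resistances in Ω):
  Node 1: (V_1 - 9)/1.6 + (V_1 - 0)/1800 + (V_1 - 0)/1300 = 0
Collecting terms: 0.6263 × V_1 = 5.625  =>  V_1 = 8.981 V
V_th = V_1 - V_2 = 8.981 - 0 = 8.981 V
Step 2 — R_th: zero the source — replace V1 by a short circuit (node 2 merges into node 0) — and find the resistance seen between A (node 1) and B (node 0).
Reduce the network between node 1 (A) and node 0 (B) by series/parallel combination:
  Rp1 = R1 ‖ R2 ‖ R3 (parallel, all between nodes 0 and 1) = 1/(1/1.6 + 1/1800 + 1/1300) = 1.597 Ω
R_th = 1.597 Ω

Final answer: V_th = 8.981 V, R_th = 1.597 Ω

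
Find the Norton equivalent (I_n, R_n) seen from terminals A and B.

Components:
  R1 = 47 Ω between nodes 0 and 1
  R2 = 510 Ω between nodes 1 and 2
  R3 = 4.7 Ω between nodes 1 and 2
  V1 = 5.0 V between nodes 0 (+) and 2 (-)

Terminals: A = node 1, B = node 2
Find the Thévenin equivalent first; then I_n = V_th/R_th and R_n = R_th.
Step 1 — V_th is the open-circuit voltage V_A - V_B (nothing connected across the terminals).
Nodal analysis, taking node 2 as the 0 V reference.
Source V1 fixes V_0 = 5 V.
KCL at each unknown node (sum of currents leaving = 0; resistances in Ω):
  Node 1: (V_1 - 5)/47 + (V_1 - 0)/510 + (V_1 - 0)/4.7 = 0
Collecting terms: 0.236 × V_1 = 0.1064  =>  V_1 = 0.4508 V
V_th = V_1 - V_2 = 0.4508 - 0 = 0.4508 V
Step 2 — R_th: zero the source — replace V1 by a short circuit (node 2 merges into node 0) — and find the resistance seen between A (node 1) and B (node 0).
Reduce the network between node 1 (A) and node 0 (B) by series/parallel combination:
  Rp1 = R1 ‖ R2 ‖ R3 (parallel, all between nodes 0 and 1) = 1/(1/47 + 1/510 + 1/4.7) = 4.237 Ω
R_th = 4.237 Ω
I_n = V_th/R_th = 0.4508/4.237 = 0.1064 A, and R_n = R_th = 4.237 Ω

Final answer: I_n = 0.1064 A, R_n = 4.237 Ω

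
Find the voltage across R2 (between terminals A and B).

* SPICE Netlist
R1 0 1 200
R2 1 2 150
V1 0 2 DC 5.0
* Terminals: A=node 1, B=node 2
R1 and R2 are in series across V1 (node 0 → node 1 → node 2), and the output A–B is taken across R2, so this is a voltage divider.
Series current: I = V1/(R1 + R2) = 5/(200 + 150) = 5/350 = 0.01429 A
V_R2 = I × R2 = V1 × R2/(R1 + R2) = 5 × 150/350 = 2.143 V

Final answer: 2.143 V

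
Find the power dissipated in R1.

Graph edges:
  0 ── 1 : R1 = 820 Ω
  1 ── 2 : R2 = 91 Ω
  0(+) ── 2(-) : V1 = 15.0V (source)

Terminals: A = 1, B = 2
Nodal analysis, taking node 2 as the 0 V reference.
Source V1 fixes V_0 = 15 V.
KCL at each unknown node (sum of currents leaving = 0; resistances in Ω):
  Node 1: (V_1 - 15)/820 + (V_1 - 0)/91 = 0
Collecting terms: 0.01221 × V_1 = 0.01829  =>  V_1 = 1.498 V
I_R1 = (V_0 - V_1)/R1 = (15 - 1.498)/820 = 0.01647 A
P_R1 = I_R1² × R1 = (0.01647)² × 820 = 0.2223 W

Final answer: 0.2223 W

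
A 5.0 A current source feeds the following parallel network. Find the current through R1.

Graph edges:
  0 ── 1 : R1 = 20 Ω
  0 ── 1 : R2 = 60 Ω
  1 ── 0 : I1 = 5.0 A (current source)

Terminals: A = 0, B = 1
All resistors sit directly between nodes 0 and 1, so they are in parallel and share one voltage V; the full source current 5 A splits among them.
1/R_par = 1/20 + 1/60 = 0.06667 S  =>  R_par = 15 Ω
V = I × R_par = 5 × 15 = 75 V
I_R1 = V/R1 = 75/20 = 3.75 A

Final answer: 3.75 A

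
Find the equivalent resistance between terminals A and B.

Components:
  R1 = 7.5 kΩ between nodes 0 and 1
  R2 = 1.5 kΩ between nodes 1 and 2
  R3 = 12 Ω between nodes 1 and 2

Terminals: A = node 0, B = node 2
Reduce the network between node 0 (A) and node 2 (B) by series/parallel combination:
  Rp1 = R2 ‖ R3 (parallel, both between nodes 1 and 2) = 1/(1/1500 + 1/12) = 11.9 Ω
  Rs1 = R1 + Rp1 (series, joined only at node 1) = 7500 + 11.9 = 7512 Ω
R_eq = 7.512 kΩ

Final answer: 7.512 kΩ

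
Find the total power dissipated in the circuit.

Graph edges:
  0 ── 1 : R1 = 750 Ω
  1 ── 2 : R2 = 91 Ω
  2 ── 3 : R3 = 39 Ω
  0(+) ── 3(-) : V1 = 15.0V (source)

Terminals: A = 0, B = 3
Nodal analysis, taking node 3 as the 0 V reference.
Source V1 fixes V_0 = 15 V.
KCL at each unknown node (sum of currents leaving = 0; resistances in Ω):
  Node 1: (V_1 - 15)/750 + (V_1 - V_2)/91 = 0
  Node 2: (V_2 - V_1)/91 + (V_2 - 0)/39 = 0
Collecting terms (coefficients in siemens):
  0.01232·V_1 - 0.01099·V_2 = 0.02
  0.03663·V_2 - 0.01099·V_1 = 0
Determinant D = (0.01232)(0.03663) - (-0.01099)(-0.01099) = 0.0003306
V_1 = [(0.02)(0.03663) - (-0.01099)(0)]/D = 2.216 V
V_2 = [(0.01232)(0) - (0.02)(-0.01099)]/D = 0.6648 V
Power in each resistor, P = (ΔV)²/R:
  P_R1 = (15 - 2.216)²/750 = 0.2179 W
  P_R2 = (2.216 - 0.6648)²/91 = 0.02644 W
  P_R3 = (0.6648 - 0)²/39 = 0.01133 W
P_total = P_R1 + P_R2 + P_R3 = 0.2557 W

Final answer: 0.2557 W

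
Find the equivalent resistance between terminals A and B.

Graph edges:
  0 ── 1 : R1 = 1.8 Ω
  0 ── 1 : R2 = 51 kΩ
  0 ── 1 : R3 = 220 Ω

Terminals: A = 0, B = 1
Reduce the network between node 0 (A) and node 1 (B) by series/parallel combination:
  Rp1 = R1 ‖ R2 ‖ R3 (parallel, all between nodes 0 and 1) = 1/(1/1.8 + 1/51000 + 1/220) = 1.785 Ω
R_eq = 1.785 Ω

Final answer: 1.785 Ω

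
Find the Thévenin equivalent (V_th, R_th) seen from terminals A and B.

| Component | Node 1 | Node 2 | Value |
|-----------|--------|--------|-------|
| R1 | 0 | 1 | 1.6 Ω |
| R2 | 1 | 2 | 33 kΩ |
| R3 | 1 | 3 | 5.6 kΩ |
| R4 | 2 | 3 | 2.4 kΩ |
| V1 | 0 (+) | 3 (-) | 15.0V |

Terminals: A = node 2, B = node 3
Step 1 — V_th is the open-circuit voltage V_A - V_B (nothing connected across the terminals).
Nodal analysis, taking node 3 as the 0 V reference.
Source V1 fixes V_0 = 15 V.
KCL at each unknown node (sum of currents leaving = 0; resistances in Ω):
  Node 1: (V_1 - 15)/1.6 + (V_1 - V_2)/33000 + (V_1 - 0)/5600 = 0
  Node 2: (V_2 - V_1)/33000 + (V_2 - 0)/2400 = 0
Collecting terms (coefficients in siemens):
  0.6252·V_1 - 0.0000303·V_2 = 9.375
  0.000447·V_2 - 0.0000303·V_1 = 0
Determinant D = (0.6252)(0.000447) - (-0.0000303)(-0.0000303) = 0.0002794
V_1 = [(9.375)(0.000447) - (-0.0000303)(0)]/D = 15 V
V_2 = [(0.6252)(0) - (9.375)(-0.0000303)]/D = 1.017 V
V_th = V_2 - V_3 = 1.017 - 0 = 1.017 V
Step 2 — R_th: zero the source — replace V1 by a short circuit (node 3 merges into node 0) — and find the resistance seen between A (node 2) and B (node 0).
Reduce the network between node 2 (A) and node 0 (B) by series/parallel combination:
  Rp1 = R1 ‖ R3 (parallel, both between nodes 0 and 1) = 1/(1/1.6 + 1/5600) = 1.6 Ω
  Rs1 = R2 + Rp1 (series, joined only at node 1) = 33000 + 1.6 = 33000 Ω
  Rp2 = R4 ‖ Rs1 (parallel, both between nodes 0 and 2) = 1/(1/2400 + 1/33000) = 2237 Ω
R_th = 2.237 kΩ

Final answer: V_th = 1.017 V, R_th = 2.237 kΩ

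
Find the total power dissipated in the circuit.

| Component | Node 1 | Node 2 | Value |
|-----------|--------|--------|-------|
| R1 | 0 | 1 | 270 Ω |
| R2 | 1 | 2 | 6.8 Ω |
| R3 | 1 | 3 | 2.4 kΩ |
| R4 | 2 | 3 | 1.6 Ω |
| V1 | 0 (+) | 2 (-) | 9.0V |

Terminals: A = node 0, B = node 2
Nodal analysis, taking node 2 as the 0 V reference.
Source V1 fixes V_0 = 9 V.
KCL at each unknown node (sum of currents leaving = 0; resistances in Ω):
  Node 1: (V_1 - 9)/270 + (V_1 - 0)/6.8 + (V_1 - V_3)/2400 = 0
  Node 3: (V_3 - V_1)/2400 + (V_3 - 0)/1.6 = 0
Collecting terms (coefficients in siemens):
  0.1512·V_1 - 0.0004167·V_3 = 0.03333
  0.6254·V_3 - 0.0004167·V_1 = 0
Determinant D = (0.1512)(0.6254) - (-0.0004167)(-0.0004167) = 0.09455
V_1 = [(0.03333)(0.6254) - (-0.0004167)(0)]/D = 0.2205 V
V_3 = [(0.1512)(0) - (0.03333)(-0.0004167)]/D = 0.0001469 V
Power in each resistor, P = (ΔV)²/R:
  P_R1 = (9 - 0.2205)²/270 = 0.2855 W
  P_R2 = (0.2205 - 0)²/6.8 = 0.007149 W
  P_R3 = (0.2205 - 0.0001469)²/2400 = 0.00002023 W
  P_R4 = (0 - 0.0001469)²/1.6 = 0.00000001349 W
P_total = P_R1 + P_R2 + P_R3 + P_R4 = 0.2927 W

Final answer: 0.2927 W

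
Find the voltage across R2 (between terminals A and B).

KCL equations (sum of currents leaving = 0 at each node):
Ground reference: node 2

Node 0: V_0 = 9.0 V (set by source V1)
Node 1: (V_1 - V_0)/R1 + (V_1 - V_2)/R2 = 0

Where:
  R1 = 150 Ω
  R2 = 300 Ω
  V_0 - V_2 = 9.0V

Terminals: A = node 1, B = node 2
R1 and R2 are in series across V1 (node 0 → node 1 → node 2), and the output A–B is taken across R2, so this is a voltage divider.
Series current: I = V1/(R1 + R2) = 9/(150 + 300) = 9/450 = 0.02 A
V_R2 = I × R2 = V1 × R2/(R1 + R2) = 9 × 300/450 = 6 V

Final answer: 6 V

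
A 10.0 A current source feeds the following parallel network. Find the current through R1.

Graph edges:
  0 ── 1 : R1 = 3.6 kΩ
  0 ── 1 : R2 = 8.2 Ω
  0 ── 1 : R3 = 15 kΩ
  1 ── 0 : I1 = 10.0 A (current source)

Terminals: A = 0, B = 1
All resistors sit directly between nodes 0 and 1, so they are in parallel and share one voltage V; the full source current 10 A splits among them.
1/R_par = 1/3600 + 1/8.2 + 1/15000 = 0.1223 S  =>  R_par = 8.177 Ω
V = I × R_par = 10 × 8.177 = 81.77 V
I_R1 = V/R1 = 81.77/3600 = 0.02271 A

Final answer: 0.02271 A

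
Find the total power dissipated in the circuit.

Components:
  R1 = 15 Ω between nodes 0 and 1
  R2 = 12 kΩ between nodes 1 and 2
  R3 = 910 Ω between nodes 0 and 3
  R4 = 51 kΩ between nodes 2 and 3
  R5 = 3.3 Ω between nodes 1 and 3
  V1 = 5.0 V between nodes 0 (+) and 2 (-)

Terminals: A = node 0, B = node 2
Nodal analysis, taking node 2 as the 0 V reference.
Source V1 fixes V_0 = 5 V.
KCL at each unknown node (sum of currents leaving = 0; resistances in Ω):
  Node 1: (V_1 - 5)/15 + (V_1 - 0)/12000 + (V_1 - V_3)/3.3 = 0
  Node 3: (V_3 - 5)/910 + (V_3 - 0)/51000 + (V_3 - V_1)/3.3 = 0
Collecting terms (coefficients in siemens):
  0.3698·V_1 - 0.303·V_3 = 0.3333
  0.3041·V_3 - 0.303·V_1 = 0.005495
Determinant D = (0.3698)(0.3041) - (-0.303)(-0.303) = 0.02064
V_1 = [(0.3333)(0.3041) - (-0.303)(0.005495)]/D = 4.992 V
V_3 = [(0.3698)(0.005495) - (0.3333)(-0.303)]/D = 4.992 V
Power in each resistor, P = (ΔV)²/R:
  P_R1 = (5 - 4.992)²/15 = 0.000003829 W
  P_R2 = (4.992 - 0)²/12000 = 0.002077 W
  P_R3 = (5 - 4.992)²/910 = 0.00000006812 W
  P_R4 = (0 - 4.992)²/51000 = 0.0004887 W
  P_R5 = (4.992 - 4.992)²/3.3 = 0.00000002628 W
P_total = P_R1 + P_R2 + P_R3 + P_R4 + P_R5 = 0.00257 W

Final answer: 0.00257 W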